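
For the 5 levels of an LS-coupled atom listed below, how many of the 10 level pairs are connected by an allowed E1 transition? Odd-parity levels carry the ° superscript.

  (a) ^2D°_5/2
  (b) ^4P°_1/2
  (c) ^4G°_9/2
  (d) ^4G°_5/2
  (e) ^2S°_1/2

0

(a)–(b): forbidden (parity, ΔS, ΔJ).
(a)–(c): forbidden (parity, ΔS, ΔL, ΔJ).
(a)–(d): forbidden (parity, ΔS, ΔL).
(a)–(e): forbidden (parity, ΔL, ΔJ).
(b)–(c): forbidden (parity, ΔL, ΔJ).
(b)–(d): forbidden (parity, ΔL, ΔJ).
(b)–(e): forbidden (parity, ΔS).
(c)–(d): forbidden (parity, ΔJ).
(c)–(e): forbidden (parity, ΔS, ΔL, ΔJ).
(d)–(e): forbidden (parity, ΔS, ΔL, ΔJ).
Allowed pairs: 0 of 10.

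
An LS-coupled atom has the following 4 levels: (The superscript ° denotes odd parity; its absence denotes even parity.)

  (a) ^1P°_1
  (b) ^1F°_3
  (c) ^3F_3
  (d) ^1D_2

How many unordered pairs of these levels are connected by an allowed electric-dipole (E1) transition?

(a)–(b): forbidden (parity, ΔL, ΔJ).
(a)–(c): forbidden (ΔS, ΔL, ΔJ).
(a)–(d): allowed.
(b)–(c): forbidden (ΔS).
(b)–(d): allowed.
(c)–(d): forbidden (parity, ΔS).
Allowed pairs: 2 of 6.

2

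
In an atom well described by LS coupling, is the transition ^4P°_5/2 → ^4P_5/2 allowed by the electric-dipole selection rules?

Initial level: S=3/2, L=1, J=5/2, parity odd. Final level: S=3/2, L=1, J=5/2, parity even.
Parity must change: odd → even — passes.
ΔS = 0: S: 3/2 → 3/2 — passes.
ΔL = 0, ±1 (not L=0↔0): L: 1 → 1, ΔL = +0 — passes.
ΔJ = 0, ±1 (not J=0↔0): J: 5/2 → 5/2, ΔJ = +0 — passes.
All four E1 rules are satisfied.

allowed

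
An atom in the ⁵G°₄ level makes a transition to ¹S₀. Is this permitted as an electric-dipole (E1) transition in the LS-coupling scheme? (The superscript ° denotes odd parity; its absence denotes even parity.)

Parity must change: odd → even — passes.
ΔS = 0: S: 2 → 0 — fails.
ΔL = 0, ±1 (not L=0↔0): L: 4 → 0, ΔL = -4 — fails.
ΔJ = 0, ±1 (not J=0↔0): J: 4 → 0, ΔJ = -4 — fails.
Rule(s) violated: ΔS, ΔL, ΔJ.

forbidden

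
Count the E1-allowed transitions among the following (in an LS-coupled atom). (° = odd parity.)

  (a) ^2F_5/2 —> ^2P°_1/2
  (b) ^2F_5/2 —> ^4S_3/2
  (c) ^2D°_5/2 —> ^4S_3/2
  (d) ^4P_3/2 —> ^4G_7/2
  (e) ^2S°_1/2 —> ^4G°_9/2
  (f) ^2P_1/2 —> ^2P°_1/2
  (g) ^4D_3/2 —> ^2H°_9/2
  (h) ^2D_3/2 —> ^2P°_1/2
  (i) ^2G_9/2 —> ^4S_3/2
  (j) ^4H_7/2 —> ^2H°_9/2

2

(a) forbidden (ΔL, ΔJ fail)
(b) forbidden (parity, ΔS, ΔL fail)
(c) forbidden (ΔS, ΔL fail)
(d) forbidden (parity, ΔL, ΔJ fail)
(e) forbidden (parity, ΔS, ΔL, ΔJ fail)
(f) allowed
(g) forbidden (ΔS, ΔL, ΔJ fail)
(h) allowed
(i) forbidden (parity, ΔS, ΔL, ΔJ fail)
(j) forbidden (ΔS fails)
Total allowed: 2 of 10.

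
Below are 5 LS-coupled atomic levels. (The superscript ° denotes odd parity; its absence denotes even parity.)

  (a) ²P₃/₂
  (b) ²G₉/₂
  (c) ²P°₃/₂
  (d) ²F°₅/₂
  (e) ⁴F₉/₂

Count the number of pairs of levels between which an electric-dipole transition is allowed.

(a)–(b): forbidden (parity, ΔL, ΔJ).
(a)–(c): allowed.
(a)–(d): forbidden (ΔL).
(a)–(e): forbidden (parity, ΔS, ΔL, ΔJ).
(b)–(c): forbidden (ΔL, ΔJ).
(b)–(d): forbidden (ΔJ).
(b)–(e): forbidden (parity, ΔS).
(c)–(d): forbidden (parity, ΔL).
(c)–(e): forbidden (ΔS, ΔL, ΔJ).
(d)–(e): forbidden (ΔS, ΔJ).
Allowed pairs: 1 of 10.

1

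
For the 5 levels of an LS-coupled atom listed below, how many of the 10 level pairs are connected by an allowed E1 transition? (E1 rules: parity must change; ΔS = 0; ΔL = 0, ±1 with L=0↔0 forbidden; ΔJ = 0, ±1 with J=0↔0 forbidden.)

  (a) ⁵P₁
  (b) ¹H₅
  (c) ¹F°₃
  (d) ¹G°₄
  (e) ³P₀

(a)–(b): forbidden (parity, ΔS, ΔL, ΔJ).
(a)–(c): forbidden (ΔS, ΔL, ΔJ).
(a)–(d): forbidden (ΔS, ΔL, ΔJ).
(a)–(e): forbidden (parity, ΔS).
(b)–(c): forbidden (ΔL, ΔJ).
(b)–(d): allowed.
(b)–(e): forbidden (parity, ΔS, ΔL, ΔJ).
(c)–(d): forbidden (parity).
(c)–(e): forbidden (ΔS, ΔL, ΔJ).
(d)–(e): forbidden (ΔS, ΔL, ΔJ).
Allowed pairs: 1 of 10.

1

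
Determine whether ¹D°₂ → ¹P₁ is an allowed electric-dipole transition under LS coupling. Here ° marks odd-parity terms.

allowed

Reading off the term symbols: S 0→0, L 2→1, J 2→1, parity odd→even.
Parity must change: odd → even — passes.
ΔS = 0: S: 0 → 0 — passes.
ΔL = 0, ±1 (not L=0↔0): L: 2 → 1, ΔL = -1 — passes.
ΔJ = 0, ±1 (not J=0↔0): J: 2 → 1, ΔJ = -1 — passes.
All four E1 rules are satisfied.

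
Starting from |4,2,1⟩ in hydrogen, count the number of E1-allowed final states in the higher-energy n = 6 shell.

5

E1 requires Δl = ±1, so l_f ∈ {1, 3}; with 0 ≤ l_f ≤ n_f−1 = 5, the allowed l_f values are {1, 3}.
For l_f = 1: m_f ∈ {m_i−1, m_i, m_i+1} ∩ [−1, 1] = {0, 1} → 2 states.
For l_f = 3: m_f ∈ {m_i−1, m_i, m_i+1} ∩ [−3, 3] = {0, 1, 2} → 3 states.
Total: 5.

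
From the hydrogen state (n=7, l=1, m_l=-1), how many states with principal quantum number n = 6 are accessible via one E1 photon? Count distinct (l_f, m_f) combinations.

4

E1 requires Δl = ±1, so l_f ∈ {0, 2}; with 0 ≤ l_f ≤ n_f−1 = 5, the allowed l_f values are {0, 2}.
For l_f = 0: m_f ∈ {m_i−1, m_i, m_i+1} ∩ [−0, 0] = {0} → 1 state.
For l_f = 2: m_f ∈ {m_i−1, m_i, m_i+1} ∩ [−2, 2] = {-2, -1, 0} → 3 states.
Total: 4.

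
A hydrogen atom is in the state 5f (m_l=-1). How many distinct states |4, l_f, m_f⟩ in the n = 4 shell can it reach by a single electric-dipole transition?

E1 requires Δl = ±1, so l_f ∈ {2, 4}; with 0 ≤ l_f ≤ n_f−1 = 3, the allowed l_f values are {2}.
For l_f = 2: m_f ∈ {m_i−1, m_i, m_i+1} ∩ [−2, 2] = {-2, -1, 0} → 3 states.
Total: 3.

3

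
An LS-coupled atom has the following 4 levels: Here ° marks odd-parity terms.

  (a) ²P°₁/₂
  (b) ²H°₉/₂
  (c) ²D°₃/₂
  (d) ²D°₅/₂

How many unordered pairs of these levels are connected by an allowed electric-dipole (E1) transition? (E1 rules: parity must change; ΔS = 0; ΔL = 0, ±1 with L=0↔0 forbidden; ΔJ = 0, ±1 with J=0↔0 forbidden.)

0

(a)–(b): forbidden (parity, ΔL, ΔJ).
(a)–(c): forbidden (parity).
(a)–(d): forbidden (parity, ΔJ).
(b)–(c): forbidden (parity, ΔL, ΔJ).
(b)–(d): forbidden (parity, ΔL, ΔJ).
(c)–(d): forbidden (parity).
Allowed pairs: 0 of 6.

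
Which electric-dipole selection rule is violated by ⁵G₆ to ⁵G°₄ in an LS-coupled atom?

the ΔJ = 0, ±1 rule

Reading off the term symbols: S 2→2, L 4→4, J 6→4, parity even→odd.
ΔJ = 0, ±1 (not J=0↔0): J: 6 → 4, ΔJ = -2 — fails.
ΔS = 0: S: 2 → 2 — passes.
ΔL = 0, ±1 (not L=0↔0): L: 4 → 4, ΔL = +0 — passes.
Parity must change: even → odd — passes.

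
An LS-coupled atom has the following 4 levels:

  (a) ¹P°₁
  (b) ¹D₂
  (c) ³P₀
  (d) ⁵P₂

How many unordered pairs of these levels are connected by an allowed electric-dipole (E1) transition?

(a)–(b): allowed.
(a)–(c): forbidden (ΔS).
(a)–(d): forbidden (ΔS).
(b)–(c): forbidden (parity, ΔS, ΔJ).
(b)–(d): forbidden (parity, ΔS).
(c)–(d): forbidden (parity, ΔS, ΔJ).
Allowed pairs: 1 of 6.

1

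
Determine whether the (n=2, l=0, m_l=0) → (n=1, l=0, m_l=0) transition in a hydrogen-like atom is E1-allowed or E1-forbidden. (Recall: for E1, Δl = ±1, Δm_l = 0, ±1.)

Δl = 0 − 0 = +0; the E1 rule Δl = ±1 is fails.
m_l: 0 → 0 (Δm_l = +0). |Δm_l| ≤ 1 ok.
The transition is electric-dipole forbidden.

forbidden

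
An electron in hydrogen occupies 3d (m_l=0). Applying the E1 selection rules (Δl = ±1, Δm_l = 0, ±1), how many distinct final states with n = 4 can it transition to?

E1 requires Δl = ±1, so l_f ∈ {1, 3}; with 0 ≤ l_f ≤ n_f−1 = 3, the allowed l_f values are {1, 3}.
For l_f = 1: m_f ∈ {m_i−1, m_i, m_i+1} ∩ [−1, 1] = {-1, 0, 1} → 3 states.
For l_f = 3: m_f ∈ {m_i−1, m_i, m_i+1} ∩ [−3, 3] = {-1, 0, 1} → 3 states.
Total: 6.

6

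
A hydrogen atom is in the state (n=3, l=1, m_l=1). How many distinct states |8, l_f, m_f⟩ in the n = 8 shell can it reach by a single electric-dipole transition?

E1 requires Δl = ±1, so l_f ∈ {0, 2}; with 0 ≤ l_f ≤ n_f−1 = 7, the allowed l_f values are {0, 2}.
For l_f = 0: m_f ∈ {m_i−1, m_i, m_i+1} ∩ [−0, 0] = {0} → 1 state.
For l_f = 2: m_f ∈ {m_i−1, m_i, m_i+1} ∩ [−2, 2] = {0, 1, 2} → 3 states.
Total: 4.

4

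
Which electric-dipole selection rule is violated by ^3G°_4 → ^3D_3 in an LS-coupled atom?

Initial level: S=1, L=4, J=4, parity odd. Final level: S=1, L=2, J=3, parity even.
Parity must change: odd → even — ✓.
ΔS = 0: S: 1 → 1 — ✓.
ΔL = 0, ±1 (not L=0↔0): L: 4 → 2, ΔL = -2 — ✗.
ΔJ = 0, ±1 (not J=0↔0): J: 4 → 3, ΔJ = -1 — ✓.

the ΔL = 0, ±1 rule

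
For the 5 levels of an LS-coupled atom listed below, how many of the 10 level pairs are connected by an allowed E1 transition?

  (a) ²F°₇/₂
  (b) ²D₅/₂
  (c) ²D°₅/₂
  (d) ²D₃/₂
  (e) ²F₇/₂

(a)–(b): allowed.
(a)–(c): forbidden (parity).
(a)–(d): forbidden (ΔJ).
(a)–(e): allowed.
(b)–(c): allowed.
(b)–(d): forbidden (parity).
(b)–(e): forbidden (parity).
(c)–(d): allowed.
(c)–(e): allowed.
(d)–(e): forbidden (parity, ΔJ).
Allowed pairs: 5 of 10.

5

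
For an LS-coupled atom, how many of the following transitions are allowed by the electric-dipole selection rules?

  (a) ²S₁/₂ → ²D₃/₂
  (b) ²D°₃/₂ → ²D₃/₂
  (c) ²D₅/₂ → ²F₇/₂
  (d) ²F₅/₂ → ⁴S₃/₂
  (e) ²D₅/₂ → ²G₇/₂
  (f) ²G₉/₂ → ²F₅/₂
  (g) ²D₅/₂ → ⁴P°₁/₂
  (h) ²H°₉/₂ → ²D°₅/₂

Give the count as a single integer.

1

(a) forbidden (parity, ΔL fail)
(b) allowed
(c) forbidden (parity fails)
(d) forbidden (parity, ΔS, ΔL fail)
(e) forbidden (parity, ΔL fail)
(f) forbidden (parity, ΔJ fail)
(g) forbidden (ΔS, ΔJ fail)
(h) forbidden (parity, ΔL, ΔJ fail)
Total allowed: 1 of 8.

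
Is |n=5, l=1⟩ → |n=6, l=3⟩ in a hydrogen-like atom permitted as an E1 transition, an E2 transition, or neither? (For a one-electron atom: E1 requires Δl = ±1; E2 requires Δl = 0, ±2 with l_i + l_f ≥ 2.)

E2

Δl = 3 − 1 = +2; l_i + l_f = 4.
E1 (Δl = ±1): not satisfied.
E2 (Δl = 0,±2, l_i+l_f ≥ 2): satisfied.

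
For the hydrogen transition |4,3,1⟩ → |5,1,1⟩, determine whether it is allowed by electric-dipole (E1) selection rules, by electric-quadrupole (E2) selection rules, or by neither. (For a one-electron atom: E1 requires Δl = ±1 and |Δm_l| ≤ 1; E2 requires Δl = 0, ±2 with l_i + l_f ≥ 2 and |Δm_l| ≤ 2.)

Δl = 1 − 3 = -2; l_i + l_f = 4.
Δm_l = +0.
E1 (Δl = ±1, |Δm_l| ≤ 1): not satisfied.
E2 (Δl = 0,±2, l_i+l_f ≥ 2, |Δm_l| ≤ 2): satisfied.

E2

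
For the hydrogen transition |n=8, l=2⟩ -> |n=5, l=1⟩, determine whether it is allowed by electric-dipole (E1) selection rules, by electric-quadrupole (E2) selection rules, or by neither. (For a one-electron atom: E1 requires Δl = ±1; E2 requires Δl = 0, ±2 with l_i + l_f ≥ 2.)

E1

Δl = 1 − 2 = -1; l_i + l_f = 3.
E1 (Δl = ±1): satisfied.
E2 (Δl = 0,±2, l_i+l_f ≥ 2): not satisfied.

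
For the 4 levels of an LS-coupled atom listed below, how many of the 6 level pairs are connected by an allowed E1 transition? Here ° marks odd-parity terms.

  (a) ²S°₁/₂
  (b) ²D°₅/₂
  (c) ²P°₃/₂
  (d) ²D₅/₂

2

(a)–(b): forbidden (parity, ΔL, ΔJ).
(a)–(c): forbidden (parity).
(a)–(d): forbidden (ΔL, ΔJ).
(b)–(c): forbidden (parity).
(b)–(d): allowed.
(c)–(d): allowed.
Allowed pairs: 2 of 6.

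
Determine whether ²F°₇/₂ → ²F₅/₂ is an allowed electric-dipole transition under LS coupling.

allowed

ΔL = 0, ±1 (not L=0↔0): L: 3 → 3, ΔL = +0 — passes.
ΔJ = 0, ±1 (not J=0↔0): J: 7/2 → 5/2, ΔJ = -1 — passes.
Parity must change: odd → even — passes.
ΔS = 0: S: 1/2 → 1/2 — passes.
All four E1 rules are satisfied.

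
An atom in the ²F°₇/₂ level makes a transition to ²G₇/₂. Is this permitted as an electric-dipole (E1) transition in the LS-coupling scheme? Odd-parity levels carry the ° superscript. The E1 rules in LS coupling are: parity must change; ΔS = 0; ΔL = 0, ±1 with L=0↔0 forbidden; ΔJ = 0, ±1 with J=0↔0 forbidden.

Reading off the term symbols: S 1/2→1/2, L 3→4, J 7/2→7/2, parity odd→even.
ΔJ = 0, ±1 (not J=0↔0): J: 7/2 → 7/2, ΔJ = +0 — ✓.
ΔS = 0: S: 1/2 → 1/2 — ✓.
Parity must change: odd → even — ✓.
ΔL = 0, ±1 (not L=0↔0): L: 3 → 4, ΔL = +1 — ✓.
All four E1 rules are satisfied.

allowed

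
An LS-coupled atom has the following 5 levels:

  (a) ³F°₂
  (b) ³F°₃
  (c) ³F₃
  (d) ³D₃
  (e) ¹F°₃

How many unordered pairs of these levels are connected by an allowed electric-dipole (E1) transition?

(a)–(b): forbidden (parity).
(a)–(c): allowed.
(a)–(d): allowed.
(a)–(e): forbidden (parity, ΔS).
(b)–(c): allowed.
(b)–(d): allowed.
(b)–(e): forbidden (parity, ΔS).
(c)–(d): forbidden (parity).
(c)–(e): forbidden (ΔS).
(d)–(e): forbidden (ΔS).
Allowed pairs: 4 of 10.

4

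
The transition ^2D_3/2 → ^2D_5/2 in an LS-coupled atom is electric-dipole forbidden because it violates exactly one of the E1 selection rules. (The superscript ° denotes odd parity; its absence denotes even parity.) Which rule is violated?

Reading off the term symbols: S 1/2→1/2, L 2→2, J 3/2→5/2, parity even→even.
ΔS = 0: S: 1/2 → 1/2 — passes.
ΔL = 0, ±1 (not L=0↔0): L: 2 → 2, ΔL = +0 — passes.
Parity must change: even → even — fails.
ΔJ = 0, ±1 (not J=0↔0): J: 3/2 → 5/2, ΔJ = +1 — passes.

parity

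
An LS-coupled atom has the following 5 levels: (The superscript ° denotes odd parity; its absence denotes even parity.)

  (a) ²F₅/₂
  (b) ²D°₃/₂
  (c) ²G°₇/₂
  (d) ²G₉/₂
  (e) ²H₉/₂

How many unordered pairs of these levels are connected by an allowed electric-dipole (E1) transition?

(a)–(b): allowed.
(a)–(c): allowed.
(a)–(d): forbidden (parity, ΔJ).
(a)–(e): forbidden (parity, ΔL, ΔJ).
(b)–(c): forbidden (parity, ΔL, ΔJ).
(b)–(d): forbidden (ΔL, ΔJ).
(b)–(e): forbidden (ΔL, ΔJ).
(c)–(d): allowed.
(c)–(e): allowed.
(d)–(e): forbidden (parity).
Allowed pairs: 4 of 10.

4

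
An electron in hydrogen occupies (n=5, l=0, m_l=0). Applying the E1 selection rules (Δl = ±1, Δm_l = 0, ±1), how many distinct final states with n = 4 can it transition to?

3

E1 requires Δl = ±1, so l_f ∈ {-1, 1}; with 0 ≤ l_f ≤ n_f−1 = 3, the allowed l_f values are {1}.
For l_f = 1: m_f ∈ {m_i−1, m_i, m_i+1} ∩ [−1, 1] = {-1, 0, 1} → 3 states.
Total: 3.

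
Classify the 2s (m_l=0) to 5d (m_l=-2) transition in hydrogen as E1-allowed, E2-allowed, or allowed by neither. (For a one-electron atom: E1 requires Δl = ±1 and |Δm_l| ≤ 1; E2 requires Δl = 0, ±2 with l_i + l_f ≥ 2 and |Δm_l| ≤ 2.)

Δl = 2 − 0 = +2; l_i + l_f = 2.
Δm_l = -2.
E1 (Δl = ±1, |Δm_l| ≤ 1): not satisfied.
E2 (Δl = 0,±2, l_i+l_f ≥ 2, |Δm_l| ≤ 2): satisfied.

E2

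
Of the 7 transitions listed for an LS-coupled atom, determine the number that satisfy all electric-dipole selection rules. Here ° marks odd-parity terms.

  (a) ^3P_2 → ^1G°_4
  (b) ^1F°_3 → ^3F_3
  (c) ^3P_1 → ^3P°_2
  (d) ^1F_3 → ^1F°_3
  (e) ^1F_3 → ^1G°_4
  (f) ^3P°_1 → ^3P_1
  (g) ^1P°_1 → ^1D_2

5

(a) forbidden (ΔS, ΔL, ΔJ fail)
(b) forbidden (ΔS fails)
(c) allowed
(d) allowed
(e) allowed
(f) allowed
(g) allowed
Total allowed: 5 of 7.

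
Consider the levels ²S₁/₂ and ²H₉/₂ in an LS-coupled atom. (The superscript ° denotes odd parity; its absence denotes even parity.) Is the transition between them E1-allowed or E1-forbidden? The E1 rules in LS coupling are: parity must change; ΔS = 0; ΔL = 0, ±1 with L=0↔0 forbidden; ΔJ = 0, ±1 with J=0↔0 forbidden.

Parity must change: even → even — fails.
ΔS = 0: S: 1/2 → 1/2 — passes.
ΔL = 0, ±1 (not L=0↔0): L: 0 → 5, ΔL = +5 — fails.
ΔJ = 0, ±1 (not J=0↔0): J: 1/2 → 9/2, ΔJ = +4 — fails.
Rule(s) violated: parity, ΔL, ΔJ.

forbidden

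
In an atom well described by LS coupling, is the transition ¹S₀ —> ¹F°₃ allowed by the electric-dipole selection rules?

Parity must change: even → odd — ✓.
ΔS = 0: S: 0 → 0 — ✓.
ΔL = 0, ±1 (not L=0↔0): L: 0 → 3, ΔL = +3 — ✗.
ΔJ = 0, ±1 (not J=0↔0): J: 0 → 3, ΔJ = +3 — ✗.
Rule(s) violated: ΔL, ΔJ.

forbidden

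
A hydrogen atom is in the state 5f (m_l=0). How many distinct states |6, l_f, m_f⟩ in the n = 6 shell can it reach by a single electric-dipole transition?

E1 requires Δl = ±1, so l_f ∈ {2, 4}; with 0 ≤ l_f ≤ n_f−1 = 5, the allowed l_f values are {2, 4}.
For l_f = 2: m_f ∈ {m_i−1, m_i, m_i+1} ∩ [−2, 2] = {-1, 0, 1} → 3 states.
For l_f = 4: m_f ∈ {m_i−1, m_i, m_i+1} ∩ [−4, 4] = {-1, 0, 1} → 3 states.
Total: 6.

6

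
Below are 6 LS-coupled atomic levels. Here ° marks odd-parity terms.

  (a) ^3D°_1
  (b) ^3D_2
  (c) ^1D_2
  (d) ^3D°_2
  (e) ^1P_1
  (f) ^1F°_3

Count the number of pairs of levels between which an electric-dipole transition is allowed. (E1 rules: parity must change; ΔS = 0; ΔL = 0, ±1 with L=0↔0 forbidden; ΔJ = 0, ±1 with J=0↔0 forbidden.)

(a)–(b): allowed.
(a)–(c): forbidden (ΔS).
(a)–(d): forbidden (parity).
(a)–(e): forbidden (ΔS).
(a)–(f): forbidden (parity, ΔS, ΔJ).
(b)–(c): forbidden (parity, ΔS).
(b)–(d): allowed.
(b)–(e): forbidden (parity, ΔS).
(b)–(f): forbidden (ΔS).
(c)–(d): forbidden (ΔS).
(c)–(e): forbidden (parity).
(c)–(f): allowed.
(d)–(e): forbidden (ΔS).
(d)–(f): forbidden (parity, ΔS).
(e)–(f): forbidden (ΔL, ΔJ).
Allowed pairs: 3 of 15.

3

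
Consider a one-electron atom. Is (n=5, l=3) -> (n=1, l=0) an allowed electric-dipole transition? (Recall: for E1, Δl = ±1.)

l: 3 → 0 (Δl = -3). Δl = ±1 ✗.
The transition is electric-dipole forbidden.

forbidden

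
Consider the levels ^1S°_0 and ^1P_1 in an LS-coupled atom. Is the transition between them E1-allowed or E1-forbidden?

allowed

Parity must change: odd → even — passes.
ΔS = 0: S: 0 → 0 — passes.
ΔL = 0, ±1 (not L=0↔0): L: 0 → 1, ΔL = +1 — passes.
ΔJ = 0, ±1 (not J=0↔0): J: 0 → 1, ΔJ = +1 — passes.
All four E1 rules are satisfied.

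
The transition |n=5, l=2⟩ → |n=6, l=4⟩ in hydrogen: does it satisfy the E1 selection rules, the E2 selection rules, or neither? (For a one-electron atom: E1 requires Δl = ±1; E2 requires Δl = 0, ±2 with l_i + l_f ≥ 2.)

E2

Δl = 4 − 2 = +2; l_i + l_f = 6.
E1 (Δl = ±1): not satisfied.
E2 (Δl = 0,±2, l_i+l_f ≥ 2): satisfied.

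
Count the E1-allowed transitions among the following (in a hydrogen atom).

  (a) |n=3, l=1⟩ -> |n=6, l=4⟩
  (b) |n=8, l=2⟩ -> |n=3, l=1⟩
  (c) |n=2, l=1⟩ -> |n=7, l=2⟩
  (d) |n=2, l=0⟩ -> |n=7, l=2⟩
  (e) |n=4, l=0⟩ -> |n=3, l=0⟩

2

(a) forbidden — Δl = +3 (E1 requires Δl = ±1)
(b) allowed
(c) allowed
(d) forbidden — Δl = +2 (E1 requires Δl = ±1)
(e) forbidden — Δl = +0 (E1 requires Δl = ±1)
Total allowed: 2 of 5.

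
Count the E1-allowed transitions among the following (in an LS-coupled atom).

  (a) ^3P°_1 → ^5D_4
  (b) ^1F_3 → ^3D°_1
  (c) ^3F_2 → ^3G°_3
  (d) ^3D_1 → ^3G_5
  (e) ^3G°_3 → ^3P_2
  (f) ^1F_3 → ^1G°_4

2

(a) forbidden (ΔS, ΔJ fail)
(b) forbidden (ΔS, ΔJ fail)
(c) allowed
(d) forbidden (parity, ΔL, ΔJ fail)
(e) forbidden (ΔL fails)
(f) allowed
Total allowed: 2 of 6.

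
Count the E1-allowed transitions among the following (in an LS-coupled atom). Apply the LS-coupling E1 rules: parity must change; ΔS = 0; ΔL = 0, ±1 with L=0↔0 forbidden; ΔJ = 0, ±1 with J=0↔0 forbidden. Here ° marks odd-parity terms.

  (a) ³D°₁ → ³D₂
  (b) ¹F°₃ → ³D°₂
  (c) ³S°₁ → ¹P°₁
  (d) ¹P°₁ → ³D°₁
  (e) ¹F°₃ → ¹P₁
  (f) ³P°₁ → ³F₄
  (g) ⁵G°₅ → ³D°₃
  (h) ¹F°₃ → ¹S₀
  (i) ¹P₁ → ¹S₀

(a) allowed
(b) forbidden (parity, ΔS fail)
(c) forbidden (parity, ΔS fail)
(d) forbidden (parity, ΔS fail)
(e) forbidden (ΔL, ΔJ fail)
(f) forbidden (ΔL, ΔJ fail)
(g) forbidden (parity, ΔS, ΔL, ΔJ fail)
(h) forbidden (ΔL, ΔJ fail)
(i) forbidden (parity fails)
Total allowed: 1 of 9.

1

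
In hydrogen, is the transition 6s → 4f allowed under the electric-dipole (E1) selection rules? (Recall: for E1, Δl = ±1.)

l: 0 → 3 (Δl = +3). Δl = ±1 fails.
The transition is electric-dipole forbidden.

forbidden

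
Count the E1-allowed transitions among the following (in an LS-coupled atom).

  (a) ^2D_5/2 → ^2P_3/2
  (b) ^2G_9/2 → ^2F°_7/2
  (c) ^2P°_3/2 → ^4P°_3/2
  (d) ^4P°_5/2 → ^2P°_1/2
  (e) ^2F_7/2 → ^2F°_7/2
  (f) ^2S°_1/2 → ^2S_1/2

(a) forbidden (parity fails)
(b) allowed
(c) forbidden (parity, ΔS fail)
(d) forbidden (parity, ΔS, ΔJ fail)
(e) allowed
(f) forbidden (ΔL fails)
Total allowed: 2 of 6.

2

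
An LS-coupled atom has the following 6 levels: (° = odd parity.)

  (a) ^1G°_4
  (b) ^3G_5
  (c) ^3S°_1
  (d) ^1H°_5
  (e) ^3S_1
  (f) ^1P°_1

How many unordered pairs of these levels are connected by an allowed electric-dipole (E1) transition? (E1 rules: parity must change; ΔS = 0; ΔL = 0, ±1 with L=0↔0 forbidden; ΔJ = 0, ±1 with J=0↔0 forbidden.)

0

(a)–(b): forbidden (ΔS).
(a)–(c): forbidden (parity, ΔS, ΔL, ΔJ).
(a)–(d): forbidden (parity).
(a)–(e): forbidden (ΔS, ΔL, ΔJ).
(a)–(f): forbidden (parity, ΔL, ΔJ).
(b)–(c): forbidden (ΔL, ΔJ).
(b)–(d): forbidden (ΔS).
(b)–(e): forbidden (parity, ΔL, ΔJ).
(b)–(f): forbidden (ΔS, ΔL, ΔJ).
(c)–(d): forbidden (parity, ΔS, ΔL, ΔJ).
(c)–(e): forbidden (ΔL).
(c)–(f): forbidden (parity, ΔS).
(d)–(e): forbidden (ΔS, ΔL, ΔJ).
(d)–(f): forbidden (parity, ΔL, ΔJ).
(e)–(f): forbidden (ΔS).
Allowed pairs: 0 of 15.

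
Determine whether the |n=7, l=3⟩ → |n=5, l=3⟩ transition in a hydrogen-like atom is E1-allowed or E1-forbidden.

forbidden

Δl = 3 − 3 = +0; the E1 rule Δl = ±1 is fails.
The transition is electric-dipole forbidden.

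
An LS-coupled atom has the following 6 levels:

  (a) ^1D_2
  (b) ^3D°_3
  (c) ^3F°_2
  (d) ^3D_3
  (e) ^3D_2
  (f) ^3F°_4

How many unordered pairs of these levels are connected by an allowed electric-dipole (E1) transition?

5

(a)–(b): forbidden (ΔS).
(a)–(c): forbidden (ΔS).
(a)–(d): forbidden (parity, ΔS).
(a)–(e): forbidden (parity, ΔS).
(a)–(f): forbidden (ΔS, ΔJ).
(b)–(c): forbidden (parity).
(b)–(d): allowed.
(b)–(e): allowed.
(b)–(f): forbidden (parity).
(c)–(d): allowed.
(c)–(e): allowed.
(c)–(f): forbidden (parity, ΔJ).
(d)–(e): forbidden (parity).
(d)–(f): allowed.
(e)–(f): forbidden (ΔJ).
Allowed pairs: 5 of 15.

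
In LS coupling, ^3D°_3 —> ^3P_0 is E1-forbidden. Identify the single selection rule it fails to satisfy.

Parity must change: odd → even — satisfied.
ΔS = 0: S: 1 → 1 — satisfied.
ΔL = 0, ±1 (not L=0↔0): L: 2 → 1, ΔL = -1 — satisfied.
ΔJ = 0, ±1 (not J=0↔0): J: 3 → 0, ΔJ = -3 — violated.

the ΔJ = 0, ±1 rule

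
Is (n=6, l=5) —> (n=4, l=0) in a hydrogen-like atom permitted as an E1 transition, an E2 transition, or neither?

Δl = 0 − 5 = -5; l_i + l_f = 5.
E1 (Δl = ±1): not satisfied.
E2 (Δl = 0,±2, l_i+l_f ≥ 2): not satisfied.

neither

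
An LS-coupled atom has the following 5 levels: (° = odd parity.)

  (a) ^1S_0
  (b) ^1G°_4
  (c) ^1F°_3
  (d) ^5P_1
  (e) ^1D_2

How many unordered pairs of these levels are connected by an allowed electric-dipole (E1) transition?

(a)–(b): forbidden (ΔL, ΔJ).
(a)–(c): forbidden (ΔL, ΔJ).
(a)–(d): forbidden (parity, ΔS).
(a)–(e): forbidden (parity, ΔL, ΔJ).
(b)–(c): forbidden (parity).
(b)–(d): forbidden (ΔS, ΔL, ΔJ).
(b)–(e): forbidden (ΔL, ΔJ).
(c)–(d): forbidden (ΔS, ΔL, ΔJ).
(c)–(e): allowed.
(d)–(e): forbidden (parity, ΔS).
Allowed pairs: 1 of 10.

1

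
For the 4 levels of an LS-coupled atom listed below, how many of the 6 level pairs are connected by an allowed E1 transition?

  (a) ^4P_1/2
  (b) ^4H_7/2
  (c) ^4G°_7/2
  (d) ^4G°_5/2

(a)–(b): forbidden (parity, ΔL, ΔJ).
(a)–(c): forbidden (ΔL, ΔJ).
(a)–(d): forbidden (ΔL, ΔJ).
(b)–(c): allowed.
(b)–(d): allowed.
(c)–(d): forbidden (parity).
Allowed pairs: 2 of 6.

2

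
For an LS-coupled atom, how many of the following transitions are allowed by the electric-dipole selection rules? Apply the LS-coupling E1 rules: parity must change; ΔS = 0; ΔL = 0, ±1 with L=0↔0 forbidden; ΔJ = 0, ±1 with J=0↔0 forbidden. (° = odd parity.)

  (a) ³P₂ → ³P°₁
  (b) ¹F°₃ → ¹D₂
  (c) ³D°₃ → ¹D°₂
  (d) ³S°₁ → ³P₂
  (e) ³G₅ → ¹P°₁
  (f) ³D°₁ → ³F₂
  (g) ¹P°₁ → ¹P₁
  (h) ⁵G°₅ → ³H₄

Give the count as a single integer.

5

(a) allowed
(b) allowed
(c) forbidden (parity, ΔS fail)
(d) allowed
(e) forbidden (ΔS, ΔL, ΔJ fail)
(f) allowed
(g) allowed
(h) forbidden (ΔS fails)
Total allowed: 5 of 8.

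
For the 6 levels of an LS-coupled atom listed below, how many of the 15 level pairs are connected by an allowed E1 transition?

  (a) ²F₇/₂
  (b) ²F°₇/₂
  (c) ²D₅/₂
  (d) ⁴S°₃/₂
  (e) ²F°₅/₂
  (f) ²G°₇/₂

(a)–(b): allowed.
(a)–(c): forbidden (parity).
(a)–(d): forbidden (ΔS, ΔL, ΔJ).
(a)–(e): allowed.
(a)–(f): allowed.
(b)–(c): allowed.
(b)–(d): forbidden (parity, ΔS, ΔL, ΔJ).
(b)–(e): forbidden (parity).
(b)–(f): forbidden (parity).
(c)–(d): forbidden (ΔS, ΔL).
(c)–(e): allowed.
(c)–(f): forbidden (ΔL).
(d)–(e): forbidden (parity, ΔS, ΔL).
(d)–(f): forbidden (parity, ΔS, ΔL, ΔJ).
(e)–(f): forbidden (parity).
Allowed pairs: 5 of 15.

5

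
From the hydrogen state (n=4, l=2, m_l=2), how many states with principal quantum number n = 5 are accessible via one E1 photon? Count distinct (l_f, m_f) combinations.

E1 requires Δl = ±1, so l_f ∈ {1, 3}; with 0 ≤ l_f ≤ n_f−1 = 4, the allowed l_f values are {1, 3}.
For l_f = 1: m_f ∈ {m_i−1, m_i, m_i+1} ∩ [−1, 1] = {1} → 1 state.
For l_f = 3: m_f ∈ {m_i−1, m_i, m_i+1} ∩ [−3, 3] = {1, 2, 3} → 3 states.
Total: 4.

4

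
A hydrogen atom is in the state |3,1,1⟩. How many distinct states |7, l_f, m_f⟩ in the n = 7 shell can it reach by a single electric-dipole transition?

E1 requires Δl = ±1, so l_f ∈ {0, 2}; with 0 ≤ l_f ≤ n_f−1 = 6, the allowed l_f values are {0, 2}.
For l_f = 0: m_f ∈ {m_i−1, m_i, m_i+1} ∩ [−0, 0] = {0} → 1 state.
For l_f = 2: m_f ∈ {m_i−1, m_i, m_i+1} ∩ [−2, 2] = {0, 1, 2} → 3 states.
Total: 4.

4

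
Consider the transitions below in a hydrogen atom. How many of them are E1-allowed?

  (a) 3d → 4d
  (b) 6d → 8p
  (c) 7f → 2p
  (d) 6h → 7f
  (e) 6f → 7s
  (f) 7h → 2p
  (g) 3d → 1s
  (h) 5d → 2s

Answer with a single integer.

1

(a) forbidden — Δl = +0 (E1 requires Δl = ±1)
(b) allowed
(c) forbidden — Δl = -2 (E1 requires Δl = ±1)
(d) forbidden — Δl = -2 (E1 requires Δl = ±1)
(e) forbidden — Δl = -3 (E1 requires Δl = ±1)
(f) forbidden — Δl = -4 (E1 requires Δl = ±1)
(g) forbidden — Δl = -2 (E1 requires Δl = ±1)
(h) forbidden — Δl = -2 (E1 requires Δl = ±1)
Total allowed: 1 of 8.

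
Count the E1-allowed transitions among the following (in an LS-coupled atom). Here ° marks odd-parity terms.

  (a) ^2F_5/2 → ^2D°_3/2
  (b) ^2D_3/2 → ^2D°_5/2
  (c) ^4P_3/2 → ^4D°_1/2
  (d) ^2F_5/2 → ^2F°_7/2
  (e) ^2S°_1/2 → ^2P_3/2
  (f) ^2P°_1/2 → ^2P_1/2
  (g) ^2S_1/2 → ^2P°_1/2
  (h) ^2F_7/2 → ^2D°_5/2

8

(a) allowed
(b) allowed
(c) allowed
(d) allowed
(e) allowed
(f) allowed
(g) allowed
(h) allowed
Total allowed: 8 of 8.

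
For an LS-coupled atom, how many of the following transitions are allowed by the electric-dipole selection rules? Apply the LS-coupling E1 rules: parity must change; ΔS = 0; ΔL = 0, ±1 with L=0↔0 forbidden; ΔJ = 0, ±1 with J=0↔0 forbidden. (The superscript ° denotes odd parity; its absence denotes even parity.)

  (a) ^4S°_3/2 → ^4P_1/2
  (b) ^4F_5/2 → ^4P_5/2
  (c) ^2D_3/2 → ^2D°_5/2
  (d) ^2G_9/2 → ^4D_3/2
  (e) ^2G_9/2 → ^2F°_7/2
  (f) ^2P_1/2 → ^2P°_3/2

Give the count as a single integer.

(a) allowed
(b) forbidden (parity, ΔL fail)
(c) allowed
(d) forbidden (parity, ΔS, ΔL, ΔJ fail)
(e) allowed
(f) allowed
Total allowed: 4 of 6.

4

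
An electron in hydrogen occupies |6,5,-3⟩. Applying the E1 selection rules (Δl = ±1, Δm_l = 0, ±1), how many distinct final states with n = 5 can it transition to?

E1 requires Δl = ±1, so l_f ∈ {4, 6}; with 0 ≤ l_f ≤ n_f−1 = 4, the allowed l_f values are {4}.
For l_f = 4: m_f ∈ {m_i−1, m_i, m_i+1} ∩ [−4, 4] = {-4, -3, -2} → 3 states.
Total: 3.

3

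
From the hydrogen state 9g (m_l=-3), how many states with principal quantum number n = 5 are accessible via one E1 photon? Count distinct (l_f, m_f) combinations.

E1 requires Δl = ±1, so l_f ∈ {3, 5}; with 0 ≤ l_f ≤ n_f−1 = 4, the allowed l_f values are {3}.
For l_f = 3: m_f ∈ {m_i−1, m_i, m_i+1} ∩ [−3, 3] = {-3, -2} → 2 states.
Total: 2.

2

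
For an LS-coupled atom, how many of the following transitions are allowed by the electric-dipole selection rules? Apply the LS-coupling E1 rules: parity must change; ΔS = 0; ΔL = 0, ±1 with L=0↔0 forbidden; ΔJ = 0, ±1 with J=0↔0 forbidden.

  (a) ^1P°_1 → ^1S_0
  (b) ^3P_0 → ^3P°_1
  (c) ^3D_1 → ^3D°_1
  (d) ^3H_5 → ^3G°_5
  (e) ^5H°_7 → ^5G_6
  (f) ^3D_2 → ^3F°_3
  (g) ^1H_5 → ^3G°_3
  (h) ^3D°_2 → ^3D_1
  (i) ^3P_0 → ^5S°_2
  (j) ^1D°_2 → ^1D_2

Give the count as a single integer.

(a) allowed
(b) allowed
(c) allowed
(d) allowed
(e) allowed
(f) allowed
(g) forbidden (ΔS, ΔJ fail)
(h) allowed
(i) forbidden (ΔS, ΔJ fail)
(j) allowed
Total allowed: 8 of 10.

8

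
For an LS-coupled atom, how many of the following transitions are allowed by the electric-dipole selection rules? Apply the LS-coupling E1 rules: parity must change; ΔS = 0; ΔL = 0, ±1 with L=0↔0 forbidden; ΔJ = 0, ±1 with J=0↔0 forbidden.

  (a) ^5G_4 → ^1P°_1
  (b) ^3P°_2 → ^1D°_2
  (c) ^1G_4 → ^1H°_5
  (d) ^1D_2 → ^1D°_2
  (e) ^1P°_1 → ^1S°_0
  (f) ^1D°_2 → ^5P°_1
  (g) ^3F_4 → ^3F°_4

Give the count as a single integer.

3

(a) forbidden (ΔS, ΔL, ΔJ fail)
(b) forbidden (parity, ΔS fail)
(c) allowed
(d) allowed
(e) forbidden (parity fails)
(f) forbidden (parity, ΔS fail)
(g) allowed
Total allowed: 3 of 7.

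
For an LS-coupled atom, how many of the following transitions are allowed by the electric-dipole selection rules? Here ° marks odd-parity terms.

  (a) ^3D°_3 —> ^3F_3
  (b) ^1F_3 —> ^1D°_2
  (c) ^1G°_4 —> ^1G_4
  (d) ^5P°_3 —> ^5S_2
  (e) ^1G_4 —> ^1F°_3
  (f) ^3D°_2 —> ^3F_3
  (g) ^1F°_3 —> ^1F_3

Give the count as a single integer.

(a) allowed
(b) allowed
(c) allowed
(d) allowed
(e) allowed
(f) allowed
(g) allowed
Total allowed: 7 of 7.

7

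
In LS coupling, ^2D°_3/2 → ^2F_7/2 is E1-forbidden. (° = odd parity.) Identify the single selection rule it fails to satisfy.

the ΔJ = 0, ±1 rule

Reading off the term symbols: S 1/2→1/2, L 2→3, J 3/2→7/2, parity odd→even.
ΔJ = 0, ±1 (not J=0↔0): J: 3/2 → 7/2, ΔJ = +2 — violated.
ΔL = 0, ±1 (not L=0↔0): L: 2 → 3, ΔL = +1 — satisfied.
ΔS = 0: S: 1/2 → 1/2 — satisfied.
Parity must change: odd → even — satisfied.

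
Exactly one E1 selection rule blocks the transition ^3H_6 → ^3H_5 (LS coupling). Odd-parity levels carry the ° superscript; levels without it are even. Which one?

parity

Initial level: S=1, L=5, J=6, parity even. Final level: S=1, L=5, J=5, parity even.
Parity must change: even → even — violated.
ΔS = 0: S: 1 → 1 — satisfied.
ΔL = 0, ±1 (not L=0↔0): L: 5 → 5, ΔL = +0 — satisfied.
ΔJ = 0, ±1 (not J=0↔0): J: 6 → 5, ΔJ = -1 — satisfied.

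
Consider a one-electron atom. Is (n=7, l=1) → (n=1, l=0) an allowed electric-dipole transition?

allowed

l: 1 → 0 (Δl = -1). Δl = ±1 ok.
All E1 selection rules are satisfied.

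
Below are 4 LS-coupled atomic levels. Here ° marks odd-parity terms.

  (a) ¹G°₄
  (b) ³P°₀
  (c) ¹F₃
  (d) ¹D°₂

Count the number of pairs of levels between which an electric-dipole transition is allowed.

2

(a)–(b): forbidden (parity, ΔS, ΔL, ΔJ).
(a)–(c): allowed.
(a)–(d): forbidden (parity, ΔL, ΔJ).
(b)–(c): forbidden (ΔS, ΔL, ΔJ).
(b)–(d): forbidden (parity, ΔS, ΔJ).
(c)–(d): allowed.
Allowed pairs: 2 of 6.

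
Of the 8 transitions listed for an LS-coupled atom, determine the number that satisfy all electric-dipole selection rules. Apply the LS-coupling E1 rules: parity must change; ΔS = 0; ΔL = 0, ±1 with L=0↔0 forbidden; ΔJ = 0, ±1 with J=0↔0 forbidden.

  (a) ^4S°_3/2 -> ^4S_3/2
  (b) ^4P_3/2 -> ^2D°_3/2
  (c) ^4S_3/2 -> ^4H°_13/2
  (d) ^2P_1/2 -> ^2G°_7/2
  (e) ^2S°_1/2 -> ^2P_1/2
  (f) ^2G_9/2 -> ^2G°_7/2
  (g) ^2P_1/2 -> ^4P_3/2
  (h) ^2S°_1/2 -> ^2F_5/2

(a) forbidden (ΔL fails)
(b) forbidden (ΔS fails)
(c) forbidden (ΔL, ΔJ fail)
(d) forbidden (ΔL, ΔJ fail)
(e) allowed
(f) allowed
(g) forbidden (parity, ΔS fail)
(h) forbidden (ΔL, ΔJ fail)
Total allowed: 2 of 8.

2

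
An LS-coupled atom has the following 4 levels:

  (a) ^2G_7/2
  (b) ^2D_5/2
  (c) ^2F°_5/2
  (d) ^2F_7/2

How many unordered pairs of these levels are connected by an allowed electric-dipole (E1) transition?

(a)–(b): forbidden (parity, ΔL).
(a)–(c): allowed.
(a)–(d): forbidden (parity).
(b)–(c): allowed.
(b)–(d): forbidden (parity).
(c)–(d): allowed.
Allowed pairs: 3 of 6.

3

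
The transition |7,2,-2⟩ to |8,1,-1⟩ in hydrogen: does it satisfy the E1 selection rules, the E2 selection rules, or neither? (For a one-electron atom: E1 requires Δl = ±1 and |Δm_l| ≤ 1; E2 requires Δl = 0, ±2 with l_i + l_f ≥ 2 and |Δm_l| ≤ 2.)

Δl = 1 − 2 = -1; l_i + l_f = 3.
Δm_l = +1.
E1 (Δl = ±1, |Δm_l| ≤ 1): satisfied.
E2 (Δl = 0,±2, l_i+l_f ≥ 2, |Δm_l| ≤ 2): not satisfied.

E1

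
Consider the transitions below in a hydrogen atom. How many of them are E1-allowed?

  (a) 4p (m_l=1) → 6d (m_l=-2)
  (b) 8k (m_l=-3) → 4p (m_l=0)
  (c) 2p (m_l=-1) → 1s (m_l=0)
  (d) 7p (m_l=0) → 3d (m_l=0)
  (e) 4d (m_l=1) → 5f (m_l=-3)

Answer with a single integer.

2

(a) forbidden — Δm_l = -3 (E1 requires Δm_l = 0, ±1)
(b) forbidden — Δl = -6 (E1 requires Δl = ±1); Δm_l = +3 (E1 requires Δm_l = 0, ±1)
(c) allowed
(d) allowed
(e) forbidden — Δm_l = -4 (E1 requires Δm_l = 0, ±1)
Total allowed: 2 of 5.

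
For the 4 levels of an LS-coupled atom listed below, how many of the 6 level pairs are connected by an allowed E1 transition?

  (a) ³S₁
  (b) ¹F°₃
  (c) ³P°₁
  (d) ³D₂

(a)–(b): forbidden (ΔS, ΔL, ΔJ).
(a)–(c): allowed.
(a)–(d): forbidden (parity, ΔL).
(b)–(c): forbidden (parity, ΔS, ΔL, ΔJ).
(b)–(d): forbidden (ΔS).
(c)–(d): allowed.
Allowed pairs: 2 of 6.

2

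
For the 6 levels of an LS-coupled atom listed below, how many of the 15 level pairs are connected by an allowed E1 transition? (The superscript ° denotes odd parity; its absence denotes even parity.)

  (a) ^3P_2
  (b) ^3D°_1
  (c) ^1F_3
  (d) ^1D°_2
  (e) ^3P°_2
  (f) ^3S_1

(a)–(b): allowed.
(a)–(c): forbidden (parity, ΔS, ΔL).
(a)–(d): forbidden (ΔS).
(a)–(e): allowed.
(a)–(f): forbidden (parity).
(b)–(c): forbidden (ΔS, ΔJ).
(b)–(d): forbidden (parity, ΔS).
(b)–(e): forbidden (parity).
(b)–(f): forbidden (ΔL).
(c)–(d): allowed.
(c)–(e): forbidden (ΔS, ΔL).
(c)–(f): forbidden (parity, ΔS, ΔL, ΔJ).
(d)–(e): forbidden (parity, ΔS).
(d)–(f): forbidden (ΔS, ΔL).
(e)–(f): allowed.
Allowed pairs: 4 of 15.

4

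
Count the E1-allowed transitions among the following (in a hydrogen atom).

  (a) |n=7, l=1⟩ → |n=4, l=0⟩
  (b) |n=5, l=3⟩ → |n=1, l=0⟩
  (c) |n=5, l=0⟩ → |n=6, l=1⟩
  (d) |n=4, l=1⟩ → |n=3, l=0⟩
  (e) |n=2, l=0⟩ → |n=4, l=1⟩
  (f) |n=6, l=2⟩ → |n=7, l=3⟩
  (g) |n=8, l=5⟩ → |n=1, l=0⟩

(a) allowed
(b) forbidden — Δl = -3 (E1 requires Δl = ±1)
(c) allowed
(d) allowed
(e) allowed
(f) allowed
(g) forbidden — Δl = -5 (E1 requires Δl = ±1)
Total allowed: 5 of 7.

5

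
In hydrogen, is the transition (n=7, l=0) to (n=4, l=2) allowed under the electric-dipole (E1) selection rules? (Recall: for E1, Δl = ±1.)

l: 0 → 2 (Δl = +2). Δl = ±1 ✗.
The transition is electric-dipole forbidden.

forbidden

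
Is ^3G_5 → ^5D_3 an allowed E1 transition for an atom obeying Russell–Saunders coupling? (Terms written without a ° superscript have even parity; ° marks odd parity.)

forbidden

Initial level: S=1, L=4, J=5, parity even. Final level: S=2, L=2, J=3, parity even.
Parity must change: even → even — ✗.
ΔS = 0: S: 1 → 2 — ✗.
ΔL = 0, ±1 (not L=0↔0): L: 4 → 2, ΔL = -2 — ✗.
ΔJ = 0, ±1 (not J=0↔0): J: 5 → 3, ΔJ = -2 — ✗.
Rule(s) violated: parity, ΔS, ΔL, ΔJ.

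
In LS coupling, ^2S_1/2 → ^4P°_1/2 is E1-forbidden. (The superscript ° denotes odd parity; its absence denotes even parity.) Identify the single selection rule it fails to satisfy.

the ΔS = 0 rule

Reading off the term symbols: S 1/2→3/2, L 0→1, J 1/2→1/2, parity even→odd.
Parity must change: even → odd — ok.
ΔL = 0, ±1 (not L=0↔0): L: 0 → 1, ΔL = +1 — ok.
ΔJ = 0, ±1 (not J=0↔0): J: 1/2 → 1/2, ΔJ = +0 — ok.
ΔS = 0: S: 1/2 → 3/2 — fails.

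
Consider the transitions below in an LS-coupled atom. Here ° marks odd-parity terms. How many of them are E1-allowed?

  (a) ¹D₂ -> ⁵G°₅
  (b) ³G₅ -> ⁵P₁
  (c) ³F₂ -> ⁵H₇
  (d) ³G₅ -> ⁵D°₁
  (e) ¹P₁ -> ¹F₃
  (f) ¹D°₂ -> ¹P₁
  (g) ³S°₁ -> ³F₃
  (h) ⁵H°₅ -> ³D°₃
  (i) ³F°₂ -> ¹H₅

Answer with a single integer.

1

(a) forbidden (ΔS, ΔL, ΔJ fail)
(b) forbidden (parity, ΔS, ΔL, ΔJ fail)
(c) forbidden (parity, ΔS, ΔL, ΔJ fail)
(d) forbidden (ΔS, ΔL, ΔJ fail)
(e) forbidden (parity, ΔL, ΔJ fail)
(f) allowed
(g) forbidden (ΔL, ΔJ fail)
(h) forbidden (parity, ΔS, ΔL, ΔJ fail)
(i) forbidden (ΔS, ΔL, ΔJ fail)
Total allowed: 1 of 9.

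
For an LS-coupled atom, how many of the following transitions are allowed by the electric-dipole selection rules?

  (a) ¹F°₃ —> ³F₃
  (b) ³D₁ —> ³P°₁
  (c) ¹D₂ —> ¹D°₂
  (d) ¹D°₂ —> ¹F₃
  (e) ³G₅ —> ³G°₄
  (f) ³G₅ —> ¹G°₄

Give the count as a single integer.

(a) forbidden (ΔS fails)
(b) allowed
(c) allowed
(d) allowed
(e) allowed
(f) forbidden (ΔS fails)
Total allowed: 4 of 6.

4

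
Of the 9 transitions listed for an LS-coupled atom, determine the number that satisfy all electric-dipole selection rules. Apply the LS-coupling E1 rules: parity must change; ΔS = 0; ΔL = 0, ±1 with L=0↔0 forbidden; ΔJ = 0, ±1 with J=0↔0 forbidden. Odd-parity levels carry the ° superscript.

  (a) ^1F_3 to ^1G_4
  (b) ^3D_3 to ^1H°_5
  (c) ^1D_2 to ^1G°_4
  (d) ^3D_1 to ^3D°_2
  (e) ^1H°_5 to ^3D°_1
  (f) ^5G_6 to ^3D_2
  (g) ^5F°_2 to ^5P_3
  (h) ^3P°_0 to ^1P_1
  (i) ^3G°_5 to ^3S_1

1

(a) forbidden (parity fails)
(b) forbidden (ΔS, ΔL, ΔJ fail)
(c) forbidden (ΔL, ΔJ fail)
(d) allowed
(e) forbidden (parity, ΔS, ΔL, ΔJ fail)
(f) forbidden (parity, ΔS, ΔL, ΔJ fail)
(g) forbidden (ΔL fails)
(h) forbidden (ΔS fails)
(i) forbidden (ΔL, ΔJ fail)
Total allowed: 1 of 9.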